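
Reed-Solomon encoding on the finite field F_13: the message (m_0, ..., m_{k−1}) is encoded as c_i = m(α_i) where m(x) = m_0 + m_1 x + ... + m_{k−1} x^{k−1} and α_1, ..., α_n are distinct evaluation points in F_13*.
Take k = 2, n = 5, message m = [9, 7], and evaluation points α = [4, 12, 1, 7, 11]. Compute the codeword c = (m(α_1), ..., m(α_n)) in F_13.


c = [11, 2, 3, 6, 8]

Message polynomial: m(x) = 9 + 7·x (mod 13).
For each evaluation point α_i, compute m(α_i) mod 13:
  α_1 = 4: Horner steps 7 → 11, so m(4) = 11.
  α_2 = 12: Horner steps 7 → 2, so m(12) = 2.
  α_3 = 1: Horner steps 7 → 3, so m(1) = 3.
  α_4 = 7: Horner steps 7 → 6, so m(7) = 6.
  α_5 = 11: Horner steps 7 → 8, so m(11) = 8.
Codeword c = [11, 2, 3, 6, 8] ∈ F_13^5.


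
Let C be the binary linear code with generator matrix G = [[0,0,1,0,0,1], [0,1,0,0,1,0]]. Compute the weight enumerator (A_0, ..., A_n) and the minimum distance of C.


Weight distribution: A_0 = 1, A_2 = 2, A_4 = 1. Minimum distance d = 2.

Enumerate all 2^2 = 4 messages m ∈ F_2^2.
For each, compute codeword c = mG in F_2^6, then tally its weight.
  m = 00 → c = 000000, weight = 0.
  m = 10 → c = 001001, weight = 2.
  m = 01 → c = 010010, weight = 2.
  m = 11 → c = 011011, weight = 4.
Tally weights:
  weight 0: 1 codewords.
  weight 2: 2 codewords.
  weight 4: 1 codewords.
Minimum distance d = smallest w > 0 with A_w > 0 = 2.
Sanity: Σ A_w = 4 = 2^2 = 4 ✓.


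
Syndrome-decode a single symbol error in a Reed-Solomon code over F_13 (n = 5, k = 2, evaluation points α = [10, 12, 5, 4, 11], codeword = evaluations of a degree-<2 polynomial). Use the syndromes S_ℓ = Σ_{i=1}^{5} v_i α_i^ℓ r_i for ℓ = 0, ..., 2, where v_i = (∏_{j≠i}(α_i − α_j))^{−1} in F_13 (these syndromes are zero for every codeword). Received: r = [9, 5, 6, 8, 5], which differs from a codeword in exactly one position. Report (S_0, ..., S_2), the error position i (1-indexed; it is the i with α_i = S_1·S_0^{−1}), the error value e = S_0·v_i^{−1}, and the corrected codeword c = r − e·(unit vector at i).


S = (5, 3, 7), error at position 5, error magnitude e = 11, c = [9, 5, 6, 8, 7].

Step 1: column multipliers v_i = (∏_{j≠i}(α_i − α_j))^{−1} mod 13.
  i = 1 (α = 10): (10−12)(10−5)(10−4)(10−11) = (−2)·5·6·(−1) = 60 ≡ 8, so v_1 = 8^{−1} = 5 (mod 13).
  i = 2 (α = 12): (12−10)(12−5)(12−4)(12−11) = 2·7·8·1 = 112 ≡ 8, so v_2 = 8^{−1} = 5 (mod 13).
  i = 3 (α = 5): (5−10)(5−12)(5−4)(5−11) = (−5)·(−7)·1·(−6) = −210 ≡ 11, so v_3 = 11^{−1} = 6 (mod 13).
  i = 4 (α = 4): (4−10)(4−12)(4−5)(4−11) = (−6)·(−8)·(−1)·(−7) = 336 ≡ 11, so v_4 = 11^{−1} = 6 (mod 13).
  i = 5 (α = 11): (11−10)(11−12)(11−5)(11−4) = 1·(−1)·6·7 = −42 ≡ 10, so v_5 = 10^{−1} = 4 (mod 13).
  v = [5, 5, 6, 6, 4].
Step 2: syndromes of r = [9, 5, 6, 8, 5] (all sums mod 13).
  S_0 = Σ v_i r_i = 5·9 + 5·5 + 6·6 + 6·8 + 4·5 = 174 ≡ 5.
  S_1 = Σ v_i α_i r_i = 5·10·9 + 5·12·5 + 6·5·6 + 6·4·8 + 4·11·5 = 1342 ≡ 3.
  α_i^2 mod 13 = [9, 1, 12, 3, 4].
  S_2 = Σ v_i α_i^2 r_i = 5·9·9 + 5·1·5 + 6·12·6 + 6·3·8 + 4·4·5 = 1086 ≡ 7.
  S = (5, 3, 7) ≠ 0, so r is not a codeword (an error is present).
Step 3: locate the error. For a single error e at position i, S_ℓ = v_i·e·α_i^ℓ, so α_err = S_1/S_0.
  S_0^{−1} = 5^{−1} = 8 (mod 13), so α_err = 3·8 = 24 ≡ 11 = α_5. Error position i = 5.
  Consistency check: S_2/S_1 = 7·9 = 63 ≡ 11 = α_err ✓ (single-error assumption holds).
Step 4: error magnitude e = S_0/v_5 = S_0·∏_{j≠5}(α_5 − α_j) = 5·10 = 50 ≡ 11 (mod 13).
Step 5: correct position 5: c_5 = r_5 − e = 5 − 11 ≡ 7 (mod 13). Hence c = [9, 5, 6, 8, 7].
  Check: interpolating c through the α_i gives m(x) = 3 + 11·x (degree < 2) with m(α_i) = c_i for every i, so c is indeed a codeword.


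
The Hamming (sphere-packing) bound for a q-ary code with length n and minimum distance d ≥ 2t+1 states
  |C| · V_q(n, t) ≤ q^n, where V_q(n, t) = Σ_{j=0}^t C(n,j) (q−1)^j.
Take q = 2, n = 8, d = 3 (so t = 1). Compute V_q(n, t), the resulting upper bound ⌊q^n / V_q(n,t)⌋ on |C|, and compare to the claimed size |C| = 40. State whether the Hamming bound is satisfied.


V_q(n, t) = 9, q^n = 256, Hamming bound = 28, |C| = 40 > bound (violated).

Step 1: Compute V_q(n, t) = Σ_{j=0}^1 C(n, j) (q−1)^j.
  j = 0: C(8,0)·(1)^0 = 1·1 = 1.
  j = 1: C(8,1)·(1)^1 = 8·1 = 8.
  V_q(n, t) = 1 + 8 = 9.
Step 2: q^n = 2^8 = 256.
Step 3: Hamming bound ⌊q^n / V_q(n,t)⌋ = ⌊256/9⌋ = 28.
Step 4: Compare |C| = 40 to 28: violated.
The claimed |C| lies above the Hamming bound, so no 2-ary code of length 8 with d ≥ 3 can have 40 codewords.


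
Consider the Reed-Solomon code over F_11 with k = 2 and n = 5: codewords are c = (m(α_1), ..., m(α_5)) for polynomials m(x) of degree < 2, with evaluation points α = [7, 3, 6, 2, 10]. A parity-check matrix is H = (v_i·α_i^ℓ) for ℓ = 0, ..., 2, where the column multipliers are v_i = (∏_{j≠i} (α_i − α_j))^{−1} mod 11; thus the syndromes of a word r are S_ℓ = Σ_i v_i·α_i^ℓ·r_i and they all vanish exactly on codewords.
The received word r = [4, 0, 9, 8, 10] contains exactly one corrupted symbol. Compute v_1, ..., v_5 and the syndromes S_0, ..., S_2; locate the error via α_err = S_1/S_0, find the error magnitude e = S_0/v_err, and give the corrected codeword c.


S = (6, 9, 8), error at position 1, error magnitude e = 3, c = [1, 0, 9, 8, 10].

Step 1: column multipliers v_i = (∏_{j≠i}(α_i − α_j))^{−1} mod 11.
  i = 1 (α = 7): (7−3)(7−6)(7−2)(7−10) = 4·1·5·(−3) = −60 ≡ 6, so v_1 = 6^{−1} = 2 (mod 11).
  i = 2 (α = 3): (3−7)(3−6)(3−2)(3−10) = (−4)·(−3)·1·(−7) = −84 ≡ 4, so v_2 = 4^{−1} = 3 (mod 11).
  i = 3 (α = 6): (6−7)(6−3)(6−2)(6−10) = (−1)·3·4·(−4) = 48 ≡ 4, so v_3 = 4^{−1} = 3 (mod 11).
  i = 4 (α = 2): (2−7)(2−3)(2−6)(2−10) = (−5)·(−1)·(−4)·(−8) = 160 ≡ 6, so v_4 = 6^{−1} = 2 (mod 11).
  i = 5 (α = 10): (10−7)(10−3)(10−6)(10−2) = 3·7·4·8 = 672 ≡ 1, so v_5 = 1^{−1} = 1 (mod 11).
  v = [2, 3, 3, 2, 1].
Step 2: syndromes of r = [4, 0, 9, 8, 10] (all sums mod 11).
  S_0 = Σ v_i r_i = 2·4 + 3·0 + 3·9 + 2·8 + 1·10 = 61 ≡ 6.
  S_1 = Σ v_i α_i r_i = 2·7·4 + 3·3·0 + 3·6·9 + 2·2·8 + 1·10·10 = 350 ≡ 9.
  α_i^2 mod 11 = [5, 9, 3, 4, 1].
  S_2 = Σ v_i α_i^2 r_i = 2·5·4 + 3·9·0 + 3·3·9 + 2·4·8 + 1·1·10 = 195 ≡ 8.
  S = (6, 9, 8) ≠ 0, so r is not a codeword (an error is present).
Step 3: locate the error. For a single error e at position i, S_ℓ = v_i·e·α_i^ℓ, so α_err = S_1/S_0.
  S_0^{−1} = 6^{−1} = 2 (mod 11), so α_err = 9·2 = 18 ≡ 7 = α_1. Error position i = 1.
  Consistency check: S_2/S_1 = 8·5 = 40 ≡ 7 = α_err ✓ (single-error assumption holds).
Step 4: error magnitude e = S_0/v_1 = S_0·∏_{j≠1}(α_1 − α_j) = 6·6 = 36 ≡ 3 (mod 11).
Step 5: correct position 1: c_1 = r_1 − e = 4 − 3 ≡ 1 (mod 11). Hence c = [1, 0, 9, 8, 10].
  Check: interpolating c through the α_i gives m(x) = 2 + 3·x (degree < 2) with m(α_i) = c_i for every i, so c is indeed a codeword.


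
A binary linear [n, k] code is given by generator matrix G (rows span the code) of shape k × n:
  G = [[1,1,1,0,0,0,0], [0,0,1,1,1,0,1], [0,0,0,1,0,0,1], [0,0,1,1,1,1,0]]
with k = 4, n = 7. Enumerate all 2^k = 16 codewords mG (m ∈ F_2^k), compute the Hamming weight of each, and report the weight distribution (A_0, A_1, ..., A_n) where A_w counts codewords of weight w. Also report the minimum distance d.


Weight distribution: A_0 = 1, A_2 = 4, A_3 = 2, A_4 = 3, A_5 = 6. Minimum distance d = 2.

Enumerate all 2^4 = 16 messages m ∈ F_2^4.
For each, compute codeword c = mG in F_2^7, then tally its weight.
  m = 0000 → c = 0000000, weight = 0.
  m = 1000 → c = 1110000, weight = 3.
  m = 0100 → c = 0011101, weight = 4.
  m = 1100 → c = 1101101, weight = 5.
  m = 0010 → c = 0001001, weight = 2.
  m = 1010 → c = 1111001, weight = 5.
  m = 0110 → c = 0010100, weight = 2.
  m = 1110 → c = 1100100, weight = 3.
  m = 0001 → c = 0011110, weight = 4.
  m = 1001 → c = 1101110, weight = 5.
  m = 0101 → c = 0000011, weight = 2.
  m = 1101 → c = 1110011, weight = 5.
  m = 0011 → c = 0010111, weight = 4.
  m = 1011 → c = 1100111, weight = 5.
  m = 0111 → c = 0001010, weight = 2.
  m = 1111 → c = 1111010, weight = 5.
Tally weights:
  weight 0: 1 codewords.
  weight 2: 4 codewords.
  weight 3: 2 codewords.
  weight 4: 3 codewords.
  weight 5: 6 codewords.
Minimum distance d = smallest w > 0 with A_w > 0 = 2.
Sanity: Σ A_w = 16 = 2^4 = 16 ✓.


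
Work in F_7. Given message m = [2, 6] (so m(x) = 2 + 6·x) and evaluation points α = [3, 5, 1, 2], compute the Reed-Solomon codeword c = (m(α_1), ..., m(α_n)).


c = [6, 4, 1, 0]

Message polynomial: m(x) = 2 + 6·x (mod 7).
For each evaluation point α_i, compute m(α_i) mod 7:
  α_1 = 3: Horner steps 6 → 6, so m(3) = 6.
  α_2 = 5: Horner steps 6 → 4, so m(5) = 4.
  α_3 = 1: Horner steps 6 → 1, so m(1) = 1.
  α_4 = 2: Horner steps 6 → 0, so m(2) = 0.
Codeword c = [6, 4, 1, 0] ∈ F_7^4.


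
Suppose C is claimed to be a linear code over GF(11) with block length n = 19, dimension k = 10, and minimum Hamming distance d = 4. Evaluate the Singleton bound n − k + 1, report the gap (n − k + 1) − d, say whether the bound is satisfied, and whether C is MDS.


Singleton RHS = n − k + 1 = 10, slack = 6, bound satisfied, not MDS.

Singleton bound: d ≤ n − k + 1.
Here n = 19, k = 10, so n − k + 1 = 10.
Given d = 4, check d ≤ 10: YES.
Slack = (n − k + 1) − d = 6.
The code is NOT MDS (slack = 6 > 0).
Description: the claimed parameters are [19, 10, 4]_11; such a code would be non-MDS.


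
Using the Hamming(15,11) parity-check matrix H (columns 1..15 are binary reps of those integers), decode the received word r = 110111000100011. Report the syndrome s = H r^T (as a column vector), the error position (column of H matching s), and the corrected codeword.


s = (1, 1, 1, 1)^T, error position = 15, corrected codeword c = 110111000100010

Compute s = H r^T mod 2 one row at a time:
  s_1 = 0 + 0 + 1 + 0 + 0 + 0 + 1 + 1 = 3 ≡ 1 (mod 2).
  s_2 = 1 + 1 + 1 + 0 + 0 + 0 + 1 + 1 = 5 ≡ 1 (mod 2).
  s_3 = 1 + 0 + 1 + 0 + 1 + 0 + 1 + 1 = 5 ≡ 1 (mod 2).
  s_4 = 1 + 0 + 1 + 0 + 0 + 0 + 0 + 1 = 3 ≡ 1 (mod 2).
s = (1, 1, 1, 1)^T — this equals column 15 of H (binary 1111), so error is at position 15.
Correct: flip bit 15 of r = 110111000100011 to get c = 110111000100010.


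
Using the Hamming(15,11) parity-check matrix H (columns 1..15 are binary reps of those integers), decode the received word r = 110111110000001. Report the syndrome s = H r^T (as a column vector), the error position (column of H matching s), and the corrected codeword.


s = (0, 1, 0, 0)^T, error position = 4, corrected codeword c = 110011110000001

Compute s = H r^T mod 2 one row at a time:
  s_1 = 1 + 0 + 0 + 0 + 0 + 0 + 0 + 1 = 2 ≡ 0 (mod 2).
  s_2 = 1 + 1 + 1 + 1 + 0 + 0 + 0 + 1 = 5 ≡ 1 (mod 2).
  s_3 = 1 + 0 + 1 + 1 + 0 + 0 + 0 + 1 = 4 ≡ 0 (mod 2).
  s_4 = 1 + 0 + 1 + 1 + 0 + 0 + 0 + 1 = 4 ≡ 0 (mod 2).
s = (0, 1, 0, 0)^T — this equals column 4 of H (binary 0100), so error is at position 4.
Correct: flip bit 4 of r = 110111110000001 to get c = 110011110000001.


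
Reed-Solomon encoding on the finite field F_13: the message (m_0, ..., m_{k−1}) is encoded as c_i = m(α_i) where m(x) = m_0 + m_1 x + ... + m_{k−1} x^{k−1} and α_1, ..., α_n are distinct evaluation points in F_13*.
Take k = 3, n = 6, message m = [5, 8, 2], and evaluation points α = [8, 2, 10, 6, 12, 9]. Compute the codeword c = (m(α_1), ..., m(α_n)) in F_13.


c = [2, 3, 12, 8, 12, 5]

Message polynomial: m(x) = 5 + 8·x + 2·x^2 (mod 13).
For each evaluation point α_i, compute m(α_i) mod 13:
  α_1 = 8: Horner steps 2 → 11 → 2, so m(8) = 2.
  α_2 = 2: Horner steps 2 → 12 → 3, so m(2) = 3.
  α_3 = 10: Horner steps 2 → 2 → 12, so m(10) = 12.
  α_4 = 6: Horner steps 2 → 7 → 8, so m(6) = 8.
  α_5 = 12: Horner steps 2 → 6 → 12, so m(12) = 12.
  α_6 = 9: Horner steps 2 → 0 → 5, so m(9) = 5.
Codeword c = [2, 3, 12, 8, 12, 5] ∈ F_13^6.


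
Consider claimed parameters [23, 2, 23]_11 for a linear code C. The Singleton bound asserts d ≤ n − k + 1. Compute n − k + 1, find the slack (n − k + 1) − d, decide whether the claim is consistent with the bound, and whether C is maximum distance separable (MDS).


Singleton RHS = n − k + 1 = 22, slack = -1, bound violated (no such code; not MDS).

Singleton bound: d ≤ n − k + 1.
Here n = 23, k = 2, so n − k + 1 = 22.
Given d = 23, check d ≤ 22: NO.
Slack = (n − k + 1) − d = -1.
The slack is negative: d = 23 exceeds n − k + 1 = 22 by 1, so the Singleton bound is violated and no linear [23, 2, 23]_11 code can exist. In particular it is not MDS (MDS requires d = n − k + 1 exactly).
Description: the claimed parameters are [23, 2, 23]_11; such a code would be impossible (violates the Singleton bound).


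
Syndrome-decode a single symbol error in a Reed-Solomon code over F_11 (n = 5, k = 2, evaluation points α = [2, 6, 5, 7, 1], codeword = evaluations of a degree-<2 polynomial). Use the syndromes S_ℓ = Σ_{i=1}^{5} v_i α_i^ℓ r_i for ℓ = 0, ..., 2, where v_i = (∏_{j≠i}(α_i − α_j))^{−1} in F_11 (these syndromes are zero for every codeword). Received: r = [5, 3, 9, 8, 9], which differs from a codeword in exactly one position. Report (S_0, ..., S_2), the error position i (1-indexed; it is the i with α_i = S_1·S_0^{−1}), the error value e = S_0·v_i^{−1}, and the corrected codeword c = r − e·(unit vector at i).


S = (2, 2, 2), error at position 5, error magnitude e = 9, c = [5, 3, 9, 8, 0].

Step 1: column multipliers v_i = (∏_{j≠i}(α_i − α_j))^{−1} mod 11.
  i = 1 (α = 2): (2−6)(2−5)(2−7)(2−1) = (−4)·(−3)·(−5)·1 = −60 ≡ 6, so v_1 = 6^{−1} = 2 (mod 11).
  i = 2 (α = 6): (6−2)(6−5)(6−7)(6−1) = 4·1·(−1)·5 = −20 ≡ 2, so v_2 = 2^{−1} = 6 (mod 11).
  i = 3 (α = 5): (5−2)(5−6)(5−7)(5−1) = 3·(−1)·(−2)·4 = 24 ≡ 2, so v_3 = 2^{−1} = 6 (mod 11).
  i = 4 (α = 7): (7−2)(7−6)(7−5)(7−1) = 5·1·2·6 = 60 ≡ 5, so v_4 = 5^{−1} = 9 (mod 11).
  i = 5 (α = 1): (1−2)(1−6)(1−5)(1−7) = (−1)·(−5)·(−4)·(−6) = 120 ≡ 10, so v_5 = 10^{−1} = 10 (mod 11).
  v = [2, 6, 6, 9, 10].
Step 2: syndromes of r = [5, 3, 9, 8, 9] (all sums mod 11).
  S_0 = Σ v_i r_i = 2·5 + 6·3 + 6·9 + 9·8 + 10·9 = 244 ≡ 2.
  S_1 = Σ v_i α_i r_i = 2·2·5 + 6·6·3 + 6·5·9 + 9·7·8 + 10·1·9 = 992 ≡ 2.
  α_i^2 mod 11 = [4, 3, 3, 5, 1].
  S_2 = Σ v_i α_i^2 r_i = 2·4·5 + 6·3·3 + 6·3·9 + 9·5·8 + 10·1·9 = 706 ≡ 2.
  S = (2, 2, 2) ≠ 0, so r is not a codeword (an error is present).
Step 3: locate the error. For a single error e at position i, S_ℓ = v_i·e·α_i^ℓ, so α_err = S_1/S_0.
  S_0^{−1} = 2^{−1} = 6 (mod 11), so α_err = 2·6 = 12 ≡ 1 = α_5. Error position i = 5.
  Consistency check: S_2/S_1 = 2·6 = 12 ≡ 1 = α_err ✓ (single-error assumption holds).
Step 4: error magnitude e = S_0/v_5 = S_0·∏_{j≠5}(α_5 − α_j) = 2·10 = 20 ≡ 9 (mod 11).
Step 5: correct position 5: c_5 = r_5 − e = 9 − 9 ≡ 0 (mod 11). Hence c = [5, 3, 9, 8, 0].
  Check: interpolating c through the α_i gives m(x) = 6 + 5·x (degree < 2) with m(α_i) = c_i for every i, so c is indeed a codeword.


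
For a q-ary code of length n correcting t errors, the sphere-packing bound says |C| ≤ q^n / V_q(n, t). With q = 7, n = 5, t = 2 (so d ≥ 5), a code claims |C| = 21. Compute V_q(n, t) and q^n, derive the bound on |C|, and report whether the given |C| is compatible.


V_q(n, t) = 391, q^n = 16807, Hamming bound = 42, |C| = 21 ≤ bound (satisfied).

Step 1: Compute V_q(n, t) = Σ_{j=0}^2 C(n, j) (q−1)^j.
  j = 0: C(5,0)·(6)^0 = 1·1 = 1.
  j = 1: C(5,1)·(6)^1 = 5·6 = 30.
  j = 2: C(5,2)·(6)^2 = 10·36 = 360.
  V_q(n, t) = 1 + 30 + 360 = 391.
Step 2: q^n = 7^5 = 16807.
Step 3: Hamming bound ⌊q^n / V_q(n,t)⌋ = ⌊16807/391⌋ = 42.
Step 4: Compare |C| = 21 to 42: satisfied.
The claimed |C| lies below the Hamming bound.


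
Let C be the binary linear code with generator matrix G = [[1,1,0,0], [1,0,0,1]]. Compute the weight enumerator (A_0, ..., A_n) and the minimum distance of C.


Weight distribution: A_0 = 1, A_2 = 3. Minimum distance d = 2.

Enumerate all 2^2 = 4 messages m ∈ F_2^2.
For each, compute codeword c = mG in F_2^4, then tally its weight.
  m = 00 → c = 0000, weight = 0.
  m = 10 → c = 1100, weight = 2.
  m = 01 → c = 1001, weight = 2.
  m = 11 → c = 0101, weight = 2.
Tally weights:
  weight 0: 1 codewords.
  weight 2: 3 codewords.
Minimum distance d = smallest w > 0 with A_w > 0 = 2.
Sanity: Σ A_w = 4 = 2^2 = 4 ✓.


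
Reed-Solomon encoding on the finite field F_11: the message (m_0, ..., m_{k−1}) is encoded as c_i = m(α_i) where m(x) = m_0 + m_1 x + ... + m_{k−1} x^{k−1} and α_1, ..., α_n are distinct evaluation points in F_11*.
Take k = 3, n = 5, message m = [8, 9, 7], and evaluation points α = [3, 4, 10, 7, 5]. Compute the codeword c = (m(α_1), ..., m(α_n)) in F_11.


c = [10, 2, 6, 7, 8]

Message polynomial: m(x) = 8 + 9·x + 7·x^2 (mod 11).
For each evaluation point α_i, compute m(α_i) mod 11:
  α_1 = 3: Horner steps 7 → 8 → 10, so m(3) = 10.
  α_2 = 4: Horner steps 7 → 4 → 2, so m(4) = 2.
  α_3 = 10: Horner steps 7 → 2 → 6, so m(10) = 6.
  α_4 = 7: Horner steps 7 → 3 → 7, so m(7) = 7.
  α_5 = 5: Horner steps 7 → 0 → 8, so m(5) = 8.
Codeword c = [10, 2, 6, 7, 8] ∈ F_11^5.


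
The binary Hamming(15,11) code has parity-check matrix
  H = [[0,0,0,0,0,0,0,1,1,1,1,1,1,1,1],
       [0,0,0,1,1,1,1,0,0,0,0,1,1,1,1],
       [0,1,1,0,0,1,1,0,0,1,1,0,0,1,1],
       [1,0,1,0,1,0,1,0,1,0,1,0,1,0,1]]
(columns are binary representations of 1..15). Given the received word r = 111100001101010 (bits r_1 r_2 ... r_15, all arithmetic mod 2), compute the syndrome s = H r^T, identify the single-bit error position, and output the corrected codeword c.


s = (0, 1, 0, 1)^T, error position = 5, corrected codeword c = 111110001101010

Compute s = H r^T mod 2 one row at a time:
  s_1 = 0 + 1 + 1 + 0 + 1 + 0 + 1 + 0 = 4 ≡ 0 (mod 2).
  s_2 = 1 + 0 + 0 + 0 + 1 + 0 + 1 + 0 = 3 ≡ 1 (mod 2).
  s_3 = 1 + 1 + 0 + 0 + 1 + 0 + 1 + 0 = 4 ≡ 0 (mod 2).
  s_4 = 1 + 1 + 0 + 0 + 1 + 0 + 0 + 0 = 3 ≡ 1 (mod 2).
s = (0, 1, 0, 1)^T — this equals column 5 of H (binary 0101), so error is at position 5.
Correct: flip bit 5 of r = 111100001101010 to get c = 111110001101010.


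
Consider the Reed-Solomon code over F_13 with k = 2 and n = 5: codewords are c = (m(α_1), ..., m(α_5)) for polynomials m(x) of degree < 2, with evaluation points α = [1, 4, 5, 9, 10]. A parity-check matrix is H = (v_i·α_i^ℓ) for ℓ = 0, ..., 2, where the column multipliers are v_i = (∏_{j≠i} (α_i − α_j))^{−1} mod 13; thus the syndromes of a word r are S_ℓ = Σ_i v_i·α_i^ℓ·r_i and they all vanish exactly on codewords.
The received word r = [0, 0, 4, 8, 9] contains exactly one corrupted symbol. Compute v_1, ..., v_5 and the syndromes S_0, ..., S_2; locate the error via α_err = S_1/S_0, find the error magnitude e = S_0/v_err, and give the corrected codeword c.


S = (10, 1, 4), error at position 2, error magnitude e = 10, c = [0, 3, 4, 8, 9].

Step 1: column multipliers v_i = (∏_{j≠i}(α_i − α_j))^{−1} mod 13.
  i = 1 (α = 1): (1−4)(1−5)(1−9)(1−10) = (−3)·(−4)·(−8)·(−9) = 864 ≡ 6, so v_1 = 6^{−1} = 11 (mod 13).
  i = 2 (α = 4): (4−1)(4−5)(4−9)(4−10) = 3·(−1)·(−5)·(−6) = −90 ≡ 1, so v_2 = 1^{−1} = 1 (mod 13).
  i = 3 (α = 5): (5−1)(5−4)(5−9)(5−10) = 4·1·(−4)·(−5) = 80 ≡ 2, so v_3 = 2^{−1} = 7 (mod 13).
  i = 4 (α = 9): (9−1)(9−4)(9−5)(9−10) = 8·5·4·(−1) = −160 ≡ 9, so v_4 = 9^{−1} = 3 (mod 13).
  i = 5 (α = 10): (10−1)(10−4)(10−5)(10−9) = 9·6·5·1 = 270 ≡ 10, so v_5 = 10^{−1} = 4 (mod 13).
  v = [11, 1, 7, 3, 4].
Step 2: syndromes of r = [0, 0, 4, 8, 9] (all sums mod 13).
  S_0 = Σ v_i r_i = 11·0 + 1·0 + 7·4 + 3·8 + 4·9 = 88 ≡ 10.
  S_1 = Σ v_i α_i r_i = 11·1·0 + 1·4·0 + 7·5·4 + 3·9·8 + 4·10·9 = 716 ≡ 1.
  α_i^2 mod 13 = [1, 3, 12, 3, 9].
  S_2 = Σ v_i α_i^2 r_i = 11·1·0 + 1·3·0 + 7·12·4 + 3·3·8 + 4·9·9 = 732 ≡ 4.
  S = (10, 1, 4) ≠ 0, so r is not a codeword (an error is present).
Step 3: locate the error. For a single error e at position i, S_ℓ = v_i·e·α_i^ℓ, so α_err = S_1/S_0.
  S_0^{−1} = 10^{−1} = 4 (mod 13), so α_err = 1·4 = 4 ≡ 4 = α_2. Error position i = 2.
  Consistency check: S_2/S_1 = 4·1 = 4 ≡ 4 = α_err ✓ (single-error assumption holds).
Step 4: error magnitude e = S_0/v_2 = S_0·∏_{j≠2}(α_2 − α_j) = 10·1 = 10 ≡ 10 (mod 13).
Step 5: correct position 2: c_2 = r_2 − e = 0 − 10 ≡ 3 (mod 13). Hence c = [0, 3, 4, 8, 9].
  Check: interpolating c through the α_i gives m(x) = 12 + 1·x (degree < 2) with m(α_i) = c_i for every i, so c is indeed a codeword.


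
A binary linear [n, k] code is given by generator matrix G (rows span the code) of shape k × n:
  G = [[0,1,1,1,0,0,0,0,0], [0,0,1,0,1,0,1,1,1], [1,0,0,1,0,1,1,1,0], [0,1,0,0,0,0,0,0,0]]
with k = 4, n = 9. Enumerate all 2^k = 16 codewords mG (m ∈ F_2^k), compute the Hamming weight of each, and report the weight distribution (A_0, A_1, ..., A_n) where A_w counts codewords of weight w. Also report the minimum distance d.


Weight distribution: A_0 = 1, A_1 = 1, A_2 = 1, A_3 = 1, A_4 = 1, A_5 = 5, A_6 = 5, A_7 = 1. Minimum distance d = 1.

Enumerate all 2^4 = 16 messages m ∈ F_2^4.
For each, compute codeword c = mG in F_2^9, then tally its weight.
  m = 0000 → c = 000000000, weight = 0.
  m = 1000 → c = 011100000, weight = 3.
  m = 0100 → c = 001010111, weight = 5.
  m = 1100 → c = 010110111, weight = 6.
  m = 0010 → c = 100101110, weight = 5.
  m = 1010 → c = 111001110, weight = 6.
  m = 0110 → c = 101111001, weight = 6.
  m = 1110 → c = 110011001, weight = 5.
  m = 0001 → c = 010000000, weight = 1.
  m = 1001 → c = 001100000, weight = 2.
  m = 0101 → c = 011010111, weight = 6.
  m = 1101 → c = 000110111, weight = 5.
  m = 0011 → c = 110101110, weight = 6.
  m = 1011 → c = 101001110, weight = 5.
  m = 0111 → c = 111111001, weight = 7.
  m = 1111 → c = 100011001, weight = 4.
Tally weights:
  weight 0: 1 codewords.
  weight 1: 1 codewords.
  weight 2: 1 codewords.
  weight 3: 1 codewords.
  weight 4: 1 codewords.
  weight 5: 5 codewords.
  weight 6: 5 codewords.
  weight 7: 1 codewords.
Minimum distance d = smallest w > 0 with A_w > 0 = 1.
Sanity: Σ A_w = 16 = 2^4 = 16 ✓.


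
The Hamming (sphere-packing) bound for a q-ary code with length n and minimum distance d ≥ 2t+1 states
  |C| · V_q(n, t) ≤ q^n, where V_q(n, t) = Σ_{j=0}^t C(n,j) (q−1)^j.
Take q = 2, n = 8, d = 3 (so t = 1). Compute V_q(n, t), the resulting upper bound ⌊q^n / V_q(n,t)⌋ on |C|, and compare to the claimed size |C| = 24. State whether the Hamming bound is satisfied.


V_q(n, t) = 9, q^n = 256, Hamming bound = 28, |C| = 24 ≤ bound (satisfied).

Step 1: Compute V_q(n, t) = Σ_{j=0}^1 C(n, j) (q−1)^j.
  j = 0: C(8,0)·(1)^0 = 1·1 = 1.
  j = 1: C(8,1)·(1)^1 = 8·1 = 8.
  V_q(n, t) = 1 + 8 = 9.
Step 2: q^n = 2^8 = 256.
Step 3: Hamming bound ⌊q^n / V_q(n,t)⌋ = ⌊256/9⌋ = 28.
Step 4: Compare |C| = 24 to 28: satisfied.
The claimed |C| lies below the Hamming bound.


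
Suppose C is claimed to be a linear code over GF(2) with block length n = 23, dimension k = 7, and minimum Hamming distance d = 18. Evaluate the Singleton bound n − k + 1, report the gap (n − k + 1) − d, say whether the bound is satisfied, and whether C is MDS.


Singleton RHS = n − k + 1 = 17, slack = -1, bound violated (no such code; not MDS).

Singleton bound: d ≤ n − k + 1.
Here n = 23, k = 7, so n − k + 1 = 17.
Given d = 18, check d ≤ 17: NO.
Slack = (n − k + 1) − d = -1.
The slack is negative: d = 18 exceeds n − k + 1 = 17 by 1, so the Singleton bound is violated and no linear [23, 7, 18]_2 code can exist. In particular it is not MDS (MDS requires d = n − k + 1 exactly).
Description: the claimed parameters are [23, 7, 18]_2; such a code would be impossible (violates the Singleton bound).


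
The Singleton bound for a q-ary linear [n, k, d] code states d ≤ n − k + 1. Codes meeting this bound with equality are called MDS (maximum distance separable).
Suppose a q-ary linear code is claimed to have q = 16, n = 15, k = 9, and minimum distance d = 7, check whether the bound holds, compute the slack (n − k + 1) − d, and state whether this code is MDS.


Singleton RHS = n − k + 1 = 7, slack = 0, bound satisfied, MDS.

Singleton bound: d ≤ n − k + 1.
Here n = 15, k = 9, so n − k + 1 = 7.
Given d = 7, check d ≤ 7: YES.
Slack = (n − k + 1) − d = 0.
The code is MDS (slack = 0).
Description: the claimed parameters are [15, 9, 7]_16; such a code would be MDS (meets Singleton bound).


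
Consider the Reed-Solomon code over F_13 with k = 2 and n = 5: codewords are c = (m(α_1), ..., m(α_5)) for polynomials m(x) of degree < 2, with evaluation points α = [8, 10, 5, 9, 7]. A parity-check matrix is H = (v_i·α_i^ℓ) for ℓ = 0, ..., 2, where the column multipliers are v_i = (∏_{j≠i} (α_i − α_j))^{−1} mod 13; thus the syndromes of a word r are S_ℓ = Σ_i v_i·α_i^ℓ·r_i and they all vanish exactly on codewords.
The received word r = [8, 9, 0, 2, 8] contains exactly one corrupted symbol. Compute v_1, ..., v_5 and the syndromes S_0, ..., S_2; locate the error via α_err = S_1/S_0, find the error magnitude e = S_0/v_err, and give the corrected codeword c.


S = (7, 10, 5), error at position 5, error magnitude e = 7, c = [8, 9, 0, 2, 1].

Step 1: column multipliers v_i = (∏_{j≠i}(α_i − α_j))^{−1} mod 13.
  i = 1 (α = 8): (8−10)(8−5)(8−9)(8−7) = (−2)·3·(−1)·1 = 6 ≡ 6, so v_1 = 6^{−1} = 11 (mod 13).
  i = 2 (α = 10): (10−8)(10−5)(10−9)(10−7) = 2·5·1·3 = 30 ≡ 4, so v_2 = 4^{−1} = 10 (mod 13).
  i = 3 (α = 5): (5−8)(5−10)(5−9)(5−7) = (−3)·(−5)·(−4)·(−2) = 120 ≡ 3, so v_3 = 3^{−1} = 9 (mod 13).
  i = 4 (α = 9): (9−8)(9−10)(9−5)(9−7) = 1·(−1)·4·2 = −8 ≡ 5, so v_4 = 5^{−1} = 8 (mod 13).
  i = 5 (α = 7): (7−8)(7−10)(7−5)(7−9) = (−1)·(−3)·2·(−2) = −12 ≡ 1, so v_5 = 1^{−1} = 1 (mod 13).
  v = [11, 10, 9, 8, 1].
Step 2: syndromes of r = [8, 9, 0, 2, 8] (all sums mod 13).
  S_0 = Σ v_i r_i = 11·8 + 10·9 + 9·0 + 8·2 + 1·8 = 202 ≡ 7.
  S_1 = Σ v_i α_i r_i = 11·8·8 + 10·10·9 + 9·5·0 + 8·9·2 + 1·7·8 = 1804 ≡ 10.
  α_i^2 mod 13 = [12, 9, 12, 3, 10].
  S_2 = Σ v_i α_i^2 r_i = 11·12·8 + 10·9·9 + 9·12·0 + 8·3·2 + 1·10·8 = 1994 ≡ 5.
  S = (7, 10, 5) ≠ 0, so r is not a codeword (an error is present).
Step 3: locate the error. For a single error e at position i, S_ℓ = v_i·e·α_i^ℓ, so α_err = S_1/S_0.
  S_0^{−1} = 7^{−1} = 2 (mod 13), so α_err = 10·2 = 20 ≡ 7 = α_5. Error position i = 5.
  Consistency check: S_2/S_1 = 5·4 = 20 ≡ 7 = α_err ✓ (single-error assumption holds).
Step 4: error magnitude e = S_0/v_5 = S_0·∏_{j≠5}(α_5 − α_j) = 7·1 = 7 ≡ 7 (mod 13).
Step 5: correct position 5: c_5 = r_5 − e = 8 − 7 ≡ 1 (mod 13). Hence c = [8, 9, 0, 2, 1].
  Check: interpolating c through the α_i gives m(x) = 4 + 7·x (degree < 2) with m(α_i) = c_i for every i, so c is indeed a codeword.


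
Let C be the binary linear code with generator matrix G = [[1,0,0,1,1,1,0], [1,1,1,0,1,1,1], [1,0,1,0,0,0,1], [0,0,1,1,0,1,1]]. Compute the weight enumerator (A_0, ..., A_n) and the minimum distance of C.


Weight distribution: A_0 = 1, A_1 = 1, A_2 = 1, A_3 = 4, A_4 = 5, A_5 = 3, A_6 = 1. Minimum distance d = 1.

Enumerate all 2^4 = 16 messages m ∈ F_2^4.
For each, compute codeword c = mG in F_2^7, then tally its weight.
  m = 0000 → c = 0000000, weight = 0.
  m = 1000 → c = 1001110, weight = 4.
  m = 0100 → c = 1110111, weight = 6.
  m = 1100 → c = 0111001, weight = 4.
  m = 0010 → c = 1010001, weight = 3.
  m = 1010 → c = 0011111, weight = 5.
  m = 0110 → c = 0100110, weight = 3.
  m = 1110 → c = 1101000, weight = 3.
  m = 0001 → c = 0011011, weight = 4.
  m = 1001 → c = 1010101, weight = 4.
  m = 0101 → c = 1101100, weight = 4.
  m = 1101 → c = 0100010, weight = 2.
  m = 0011 → c = 1001010, weight = 3.
  m = 1011 → c = 0000100, weight = 1.
  m = 0111 → c = 0111101, weight = 5.
  m = 1111 → c = 1110011, weight = 5.
Tally weights:
  weight 0: 1 codewords.
  weight 1: 1 codewords.
  weight 2: 1 codewords.
  weight 3: 4 codewords.
  weight 4: 5 codewords.
  weight 5: 3 codewords.
  weight 6: 1 codewords.
Minimum distance d = smallest w > 0 with A_w > 0 = 1.
Sanity: Σ A_w = 16 = 2^4 = 16 ✓.


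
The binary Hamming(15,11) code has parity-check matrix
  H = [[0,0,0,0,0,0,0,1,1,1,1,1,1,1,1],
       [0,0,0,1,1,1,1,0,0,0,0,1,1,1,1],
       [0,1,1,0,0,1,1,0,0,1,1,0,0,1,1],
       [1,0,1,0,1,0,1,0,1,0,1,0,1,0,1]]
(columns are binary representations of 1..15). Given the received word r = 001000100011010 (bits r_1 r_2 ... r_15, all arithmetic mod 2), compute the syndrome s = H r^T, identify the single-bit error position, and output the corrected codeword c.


s = (1, 1, 0, 1)^T, error position = 13, corrected codeword c = 001000100011110

Compute s = H r^T mod 2 one row at a time:
  s_1 = 0 + 0 + 0 + 1 + 1 + 0 + 1 + 0 = 3 ≡ 1 (mod 2).
  s_2 = 0 + 0 + 0 + 1 + 1 + 0 + 1 + 0 = 3 ≡ 1 (mod 2).
  s_3 = 0 + 1 + 0 + 1 + 0 + 1 + 1 + 0 = 4 ≡ 0 (mod 2).
  s_4 = 0 + 1 + 0 + 1 + 0 + 1 + 0 + 0 = 3 ≡ 1 (mod 2).
s = (1, 1, 0, 1)^T — this equals column 13 of H (binary 1101), so error is at position 13.
Correct: flip bit 13 of r = 001000100011010 to get c = 001000100011110.


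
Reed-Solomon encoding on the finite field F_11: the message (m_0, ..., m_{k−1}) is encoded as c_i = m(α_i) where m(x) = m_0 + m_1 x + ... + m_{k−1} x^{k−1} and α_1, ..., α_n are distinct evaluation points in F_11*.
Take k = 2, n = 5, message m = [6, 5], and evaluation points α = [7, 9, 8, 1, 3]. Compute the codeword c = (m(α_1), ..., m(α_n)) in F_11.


c = [8, 7, 2, 0, 10]

Message polynomial: m(x) = 6 + 5·x (mod 11).
For each evaluation point α_i, compute m(α_i) mod 11:
  α_1 = 7: Horner steps 5 → 8, so m(7) = 8.
  α_2 = 9: Horner steps 5 → 7, so m(9) = 7.
  α_3 = 8: Horner steps 5 → 2, so m(8) = 2.
  α_4 = 1: Horner steps 5 → 0, so m(1) = 0.
  α_5 = 3: Horner steps 5 → 10, so m(3) = 10.
Codeword c = [8, 7, 2, 0, 10] ∈ F_11^5.


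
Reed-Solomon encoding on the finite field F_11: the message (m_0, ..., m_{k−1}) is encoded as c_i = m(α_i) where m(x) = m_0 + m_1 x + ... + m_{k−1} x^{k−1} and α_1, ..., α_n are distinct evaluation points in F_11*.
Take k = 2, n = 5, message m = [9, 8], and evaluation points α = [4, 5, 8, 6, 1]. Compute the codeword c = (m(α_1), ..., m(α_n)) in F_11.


c = [8, 5, 7, 2, 6]

Message polynomial: m(x) = 9 + 8·x (mod 11).
For each evaluation point α_i, compute m(α_i) mod 11:
  α_1 = 4: Horner steps 8 → 8, so m(4) = 8.
  α_2 = 5: Horner steps 8 → 5, so m(5) = 5.
  α_3 = 8: Horner steps 8 → 7, so m(8) = 7.
  α_4 = 6: Horner steps 8 → 2, so m(6) = 2.
  α_5 = 1: Horner steps 8 → 6, so m(1) = 6.
Codeword c = [8, 5, 7, 2, 6] ∈ F_11^5.


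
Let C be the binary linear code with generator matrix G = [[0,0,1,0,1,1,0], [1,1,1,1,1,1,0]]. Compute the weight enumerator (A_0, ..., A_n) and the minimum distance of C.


Weight distribution: A_0 = 1, A_3 = 2, A_6 = 1. Minimum distance d = 3.

Enumerate all 2^2 = 4 messages m ∈ F_2^2.
For each, compute codeword c = mG in F_2^7, then tally its weight.
  m = 00 → c = 0000000, weight = 0.
  m = 10 → c = 0010110, weight = 3.
  m = 01 → c = 1111110, weight = 6.
  m = 11 → c = 1101000, weight = 3.
Tally weights:
  weight 0: 1 codewords.
  weight 3: 2 codewords.
  weight 6: 1 codewords.
Minimum distance d = smallest w > 0 with A_w > 0 = 3.
Sanity: Σ A_w = 4 = 2^2 = 4 ✓.


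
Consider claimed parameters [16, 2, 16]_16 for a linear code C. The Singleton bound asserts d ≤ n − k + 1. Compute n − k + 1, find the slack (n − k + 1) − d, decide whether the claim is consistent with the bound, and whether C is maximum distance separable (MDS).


Singleton RHS = n − k + 1 = 15, slack = -1, bound violated (no such code; not MDS).

Singleton bound: d ≤ n − k + 1.
Here n = 16, k = 2, so n − k + 1 = 15.
Given d = 16, check d ≤ 15: NO.
Slack = (n − k + 1) − d = -1.
The slack is negative: d = 16 exceeds n − k + 1 = 15 by 1, so the Singleton bound is violated and no linear [16, 2, 16]_16 code can exist. In particular it is not MDS (MDS requires d = n − k + 1 exactly).
Description: the claimed parameters are [16, 2, 16]_16; such a code would be impossible (violates the Singleton bound).


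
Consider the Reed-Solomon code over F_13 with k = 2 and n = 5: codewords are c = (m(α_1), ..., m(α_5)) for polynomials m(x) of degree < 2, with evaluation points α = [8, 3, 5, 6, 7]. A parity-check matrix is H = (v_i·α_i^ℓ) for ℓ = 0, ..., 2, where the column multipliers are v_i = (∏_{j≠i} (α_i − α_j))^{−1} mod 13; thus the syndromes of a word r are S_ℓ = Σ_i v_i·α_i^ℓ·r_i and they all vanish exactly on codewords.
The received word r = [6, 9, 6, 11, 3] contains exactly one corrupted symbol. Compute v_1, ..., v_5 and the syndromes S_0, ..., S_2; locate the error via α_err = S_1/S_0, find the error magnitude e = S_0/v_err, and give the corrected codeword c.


S = (6, 9, 7), error at position 1, error magnitude e = 11, c = [8, 9, 6, 11, 3].

Step 1: column multipliers v_i = (∏_{j≠i}(α_i − α_j))^{−1} mod 13.
  i = 1 (α = 8): (8−3)(8−5)(8−6)(8−7) = 5·3·2·1 = 30 ≡ 4, so v_1 = 4^{−1} = 10 (mod 13).
  i = 2 (α = 3): (3−8)(3−5)(3−6)(3−7) = (−5)·(−2)·(−3)·(−4) = 120 ≡ 3, so v_2 = 3^{−1} = 9 (mod 13).
  i = 3 (α = 5): (5−8)(5−3)(5−6)(5−7) = (−3)·2·(−1)·(−2) = −12 ≡ 1, so v_3 = 1^{−1} = 1 (mod 13).
  i = 4 (α = 6): (6−8)(6−3)(6−5)(6−7) = (−2)·3·1·(−1) = 6 ≡ 6, so v_4 = 6^{−1} = 11 (mod 13).
  i = 5 (α = 7): (7−8)(7−3)(7−5)(7−6) = (−1)·4·2·1 = −8 ≡ 5, so v_5 = 5^{−1} = 8 (mod 13).
  v = [10, 9, 1, 11, 8].
Step 2: syndromes of r = [6, 9, 6, 11, 3] (all sums mod 13).
  S_0 = Σ v_i r_i = 10·6 + 9·9 + 1·6 + 11·11 + 8·3 = 292 ≡ 6.
  S_1 = Σ v_i α_i r_i = 10·8·6 + 9·3·9 + 1·5·6 + 11·6·11 + 8·7·3 = 1647 ≡ 9.
  α_i^2 mod 13 = [12, 9, 12, 10, 10].
  S_2 = Σ v_i α_i^2 r_i = 10·12·6 + 9·9·9 + 1·12·6 + 11·10·11 + 8·10·3 = 2971 ≡ 7.
  S = (6, 9, 7) ≠ 0, so r is not a codeword (an error is present).
Step 3: locate the error. For a single error e at position i, S_ℓ = v_i·e·α_i^ℓ, so α_err = S_1/S_0.
  S_0^{−1} = 6^{−1} = 11 (mod 13), so α_err = 9·11 = 99 ≡ 8 = α_1. Error position i = 1.
  Consistency check: S_2/S_1 = 7·3 = 21 ≡ 8 = α_err ✓ (single-error assumption holds).
Step 4: error magnitude e = S_0/v_1 = S_0·∏_{j≠1}(α_1 − α_j) = 6·4 = 24 ≡ 11 (mod 13).
Step 5: correct position 1: c_1 = r_1 − e = 6 − 11 ≡ 8 (mod 13). Hence c = [8, 9, 6, 11, 3].
  Check: interpolating c through the α_i gives m(x) = 7 + 5·x (degree < 2) with m(α_i) = c_i for every i, so c is indeed a codeword.


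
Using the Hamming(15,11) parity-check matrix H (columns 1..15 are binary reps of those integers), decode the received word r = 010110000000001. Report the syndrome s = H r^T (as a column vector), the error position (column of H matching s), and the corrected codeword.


s = (1, 1, 0, 0)^T, error position = 12, corrected codeword c = 010110000001001

Compute s = H r^T mod 2 one row at a time:
  s_1 = 0 + 0 + 0 + 0 + 0 + 0 + 0 + 1 = 1 ≡ 1 (mod 2).
  s_2 = 1 + 1 + 0 + 0 + 0 + 0 + 0 + 1 = 3 ≡ 1 (mod 2).
  s_3 = 1 + 0 + 0 + 0 + 0 + 0 + 0 + 1 = 2 ≡ 0 (mod 2).
  s_4 = 0 + 0 + 1 + 0 + 0 + 0 + 0 + 1 = 2 ≡ 0 (mod 2).
s = (1, 1, 0, 0)^T — this equals column 12 of H (binary 1100), so error is at position 12.
Correct: flip bit 12 of r = 010110000000001 to get c = 010110000001001.


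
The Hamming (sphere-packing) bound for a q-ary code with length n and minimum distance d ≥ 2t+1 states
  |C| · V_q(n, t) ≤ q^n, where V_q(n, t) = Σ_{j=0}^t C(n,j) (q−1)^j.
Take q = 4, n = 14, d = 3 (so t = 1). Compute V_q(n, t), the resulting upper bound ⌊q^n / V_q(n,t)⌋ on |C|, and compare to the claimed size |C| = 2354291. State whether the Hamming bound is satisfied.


V_q(n, t) = 43, q^n = 268435456, Hamming bound = 6242685, |C| = 2354291 ≤ bound (satisfied).

Step 1: Compute V_q(n, t) = Σ_{j=0}^1 C(n, j) (q−1)^j.
  j = 0: C(14,0)·(3)^0 = 1·1 = 1.
  j = 1: C(14,1)·(3)^1 = 14·3 = 42.
  V_q(n, t) = 1 + 42 = 43.
Step 2: q^n = 4^14 = 268435456.
Step 3: Hamming bound ⌊q^n / V_q(n,t)⌋ = ⌊268435456/43⌋ = 6242685.
Step 4: Compare |C| = 2354291 to 6242685: satisfied.
The claimed |C| lies below the Hamming bound.


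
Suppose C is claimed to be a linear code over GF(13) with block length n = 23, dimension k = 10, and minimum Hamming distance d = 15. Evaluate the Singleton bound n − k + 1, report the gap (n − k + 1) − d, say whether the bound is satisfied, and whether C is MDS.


Singleton RHS = n − k + 1 = 14, slack = -1, bound violated (no such code; not MDS).

Singleton bound: d ≤ n − k + 1.
Here n = 23, k = 10, so n − k + 1 = 14.
Given d = 15, check d ≤ 14: NO.
Slack = (n − k + 1) − d = -1.
The slack is negative: d = 15 exceeds n − k + 1 = 14 by 1, so the Singleton bound is violated and no linear [23, 10, 15]_13 code can exist. In particular it is not MDS (MDS requires d = n − k + 1 exactly).
Description: the claimed parameters are [23, 10, 15]_13; such a code would be impossible (violates the Singleton bound).


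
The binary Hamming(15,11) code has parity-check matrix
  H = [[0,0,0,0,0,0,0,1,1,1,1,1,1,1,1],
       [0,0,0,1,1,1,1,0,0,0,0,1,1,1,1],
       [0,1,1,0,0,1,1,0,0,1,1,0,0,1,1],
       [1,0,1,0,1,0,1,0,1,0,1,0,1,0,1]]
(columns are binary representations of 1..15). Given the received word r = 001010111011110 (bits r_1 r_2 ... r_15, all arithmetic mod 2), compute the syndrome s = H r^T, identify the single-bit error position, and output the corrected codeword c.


s = (0, 1, 0, 0)^T, error position = 4, corrected codeword c = 001110111011110

Compute s = H r^T mod 2 one row at a time:
  s_1 = 1 + 1 + 0 + 1 + 1 + 1 + 1 + 0 = 6 ≡ 0 (mod 2).
  s_2 = 0 + 1 + 0 + 1 + 1 + 1 + 1 + 0 = 5 ≡ 1 (mod 2).
  s_3 = 0 + 1 + 0 + 1 + 0 + 1 + 1 + 0 = 4 ≡ 0 (mod 2).
  s_4 = 0 + 1 + 1 + 1 + 1 + 1 + 1 + 0 = 6 ≡ 0 (mod 2).
s = (0, 1, 0, 0)^T — this equals column 4 of H (binary 0100), so error is at position 4.
Correct: flip bit 4 of r = 001010111011110 to get c = 001110111011110.


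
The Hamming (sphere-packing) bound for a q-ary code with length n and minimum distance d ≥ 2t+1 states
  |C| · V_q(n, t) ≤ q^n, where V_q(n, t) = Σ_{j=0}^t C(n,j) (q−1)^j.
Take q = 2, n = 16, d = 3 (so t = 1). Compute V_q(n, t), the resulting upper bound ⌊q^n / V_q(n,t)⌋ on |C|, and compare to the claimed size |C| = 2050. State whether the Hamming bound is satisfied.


V_q(n, t) = 17, q^n = 65536, Hamming bound = 3855, |C| = 2050 ≤ bound (satisfied).

Step 1: Compute V_q(n, t) = Σ_{j=0}^1 C(n, j) (q−1)^j.
  j = 0: C(16,0)·(1)^0 = 1·1 = 1.
  j = 1: C(16,1)·(1)^1 = 16·1 = 16.
  V_q(n, t) = 1 + 16 = 17.
Step 2: q^n = 2^16 = 65536.
Step 3: Hamming bound ⌊q^n / V_q(n,t)⌋ = ⌊65536/17⌋ = 3855.
Step 4: Compare |C| = 2050 to 3855: satisfied.
The claimed |C| lies below the Hamming bound.


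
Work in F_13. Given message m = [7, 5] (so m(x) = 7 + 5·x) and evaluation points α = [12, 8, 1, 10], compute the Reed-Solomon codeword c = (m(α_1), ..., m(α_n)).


c = [2, 8, 12, 5]

Message polynomial: m(x) = 7 + 5·x (mod 13).
For each evaluation point α_i, compute m(α_i) mod 13:
  α_1 = 12: Horner steps 5 → 2, so m(12) = 2.
  α_2 = 8: Horner steps 5 → 8, so m(8) = 8.
  α_3 = 1: Horner steps 5 → 12, so m(1) = 12.
  α_4 = 10: Horner steps 5 → 5, so m(10) = 5.
Codeword c = [2, 8, 12, 5] ∈ F_13^4.
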